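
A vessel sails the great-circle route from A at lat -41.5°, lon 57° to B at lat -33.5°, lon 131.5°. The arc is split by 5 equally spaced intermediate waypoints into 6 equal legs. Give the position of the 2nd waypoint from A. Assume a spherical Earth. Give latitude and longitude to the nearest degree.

The haversine formula gives a central angle δ ≈ 1.009 rad (57.8°) between the endpoints.
Interpolate at f = 2/6 with slerp weights a = sin((1−f)δ)/sin δ ≈ 0.736, b = sin(fδ)/sin δ ≈ 0.390.
p = a·p₁ + b·p₂ ≈ (0.085, 0.706, -0.703); φ = arcsin(p_z) ≈ -44.68°, λ = atan2(p_y, p_x) ≈ 83.15°.

≈ lat -45°, lon 83°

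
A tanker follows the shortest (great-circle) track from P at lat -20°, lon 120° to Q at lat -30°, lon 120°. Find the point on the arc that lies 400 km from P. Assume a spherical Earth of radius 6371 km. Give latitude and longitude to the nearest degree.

From cos δ = sin φ₁ sin φ₂ + cos φ₁ cos φ₂ cos Δλ, the central angle is δ ≈ 0.175 rad (10.0°). The total great-circle distance is δ·R ≈ 0.175 × 6371 ≈ 1112 km, so the target fraction is f = 400/1112 ≈ 0.360.
Interpolate at f ≈ 0.360 with slerp weights a = sin((1−f)δ)/sin δ ≈ 0.642, b = sin(fδ)/sin δ ≈ 0.361.
p = a·p₁ + b·p₂ ≈ (-0.458, 0.794, -0.400); φ = arcsin(p_z) ≈ -23.60°, λ = atan2(p_y, p_x) ≈ 120.00°.

≈ lat -24°, lon 120°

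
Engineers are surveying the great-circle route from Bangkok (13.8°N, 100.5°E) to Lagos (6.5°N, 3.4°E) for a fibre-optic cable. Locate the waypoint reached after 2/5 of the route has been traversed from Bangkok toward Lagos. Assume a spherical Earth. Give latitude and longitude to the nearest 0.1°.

≈ 15.8°N, 61.1°E

From cos δ = sin φ₁ sin φ₂ + cos φ₁ cos φ₂ cos Δλ, the central angle is δ ≈ 1.663 rad (95.3°).
Interpolate at f = 2/5 with slerp weights a = sin((1−f)δ)/sin δ ≈ 0.844, b = sin(fδ)/sin δ ≈ 0.620.
p = a·p₁ + b·p₂ ≈ (0.465, 0.842, 0.271); φ = arcsin(p_z) ≈ 15.75°, λ = atan2(p_y, p_x) ≈ 61.08°.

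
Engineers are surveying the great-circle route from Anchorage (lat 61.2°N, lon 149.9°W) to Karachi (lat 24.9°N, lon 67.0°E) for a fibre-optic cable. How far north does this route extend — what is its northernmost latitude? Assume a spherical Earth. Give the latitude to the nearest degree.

≈ 75°N

The great circle lies in the plane with unit normal n̂ = (p₁ × p₂)/|p₁ × p₂|.
Here n̂_z ≈ -0.262; the vertex latitude is φ_max = arccos|n̂_z| ≈ 74.8°.
Check via Clairaut: cos φ_max = |cos φ₁| · sin C = cos(61.2°)·sin(33.0°) ≈ 0.262, again giving ≈ 74.8°.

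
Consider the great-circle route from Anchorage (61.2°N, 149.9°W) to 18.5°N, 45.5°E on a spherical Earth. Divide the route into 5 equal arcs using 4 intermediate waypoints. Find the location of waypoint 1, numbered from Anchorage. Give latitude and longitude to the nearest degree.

Convert each endpoint to a unit vector on the sphere (x = cos φ cos λ, y = cos φ sin λ, z = sin φ).
The central angle between the endpoints is δ = arccos(p₁·p₂) ≈ 1.734 rad (99.3°).
Interpolate at f = 1/5 with slerp weights a = sin((1−f)δ)/sin δ ≈ 0.996, b = sin(fδ)/sin δ ≈ 0.344.
p = a·p₁ + b·p₂ ≈ (-0.186, -0.008, 0.982); φ = arcsin(p_z) ≈ 79.25°, λ = atan2(p_y, p_x) ≈ -177.62°.

≈ 79°N, 178°W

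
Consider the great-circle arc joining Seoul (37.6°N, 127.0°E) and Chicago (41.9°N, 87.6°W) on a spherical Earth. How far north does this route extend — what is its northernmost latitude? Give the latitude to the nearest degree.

≈ 70°N

The great circle lies in the plane with unit normal n̂ = (p₁ × p₂)/|p₁ × p₂|.
Here n̂_z ≈ +0.336; the vertex latitude is φ_max = arccos|n̂_z| ≈ 70.4°.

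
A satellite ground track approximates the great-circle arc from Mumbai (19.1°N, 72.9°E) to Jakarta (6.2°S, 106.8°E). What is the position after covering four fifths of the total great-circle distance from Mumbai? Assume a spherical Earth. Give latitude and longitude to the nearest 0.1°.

Convert each endpoint to a unit vector on the sphere (x = cos φ cos λ, y = cos φ sin λ, z = sin φ).
The central angle between the endpoints is δ = arccos(p₁·p₂) ≈ 0.731 rad (41.9°).
Interpolate at f = 4/5 with slerp weights a = sin((1−f)δ)/sin δ ≈ 0.218, b = sin(fδ)/sin δ ≈ 0.827.
p = a·p₁ + b·p₂ ≈ (-0.177, 0.984, -0.018); φ = arcsin(p_z) ≈ -1.03°, λ = atan2(p_y, p_x) ≈ 100.19°.

≈ 1.0°S, 100.2°E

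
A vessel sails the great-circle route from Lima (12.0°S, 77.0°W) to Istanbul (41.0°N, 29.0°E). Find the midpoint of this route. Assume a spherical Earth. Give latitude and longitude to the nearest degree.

Convert each endpoint to a unit vector on the sphere (x = cos φ cos λ, y = cos φ sin λ, z = sin φ).
The central angle between the endpoints is δ = arccos(p₁·p₂) ≈ 1.918 rad (109.9°).
Interpolate at f = 1/2 with slerp weights a = sin((1−f)δ)/sin δ ≈ 0.870, b = sin(fδ)/sin δ ≈ 0.870.
p = a·p₁ + b·p₂ ≈ (0.766, -0.511, 0.390); φ = arcsin(p_z) ≈ 22.96°, λ = atan2(p_y, p_x) ≈ -33.71°.

≈ (23°N, 34°W)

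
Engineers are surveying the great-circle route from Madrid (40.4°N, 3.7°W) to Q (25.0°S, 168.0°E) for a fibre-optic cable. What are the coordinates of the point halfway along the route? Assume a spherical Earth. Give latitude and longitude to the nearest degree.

Write both endpoints as unit vectors p₁, p₂ with components (cos φ cos λ, cos φ sin λ, sin φ).
The central angle between the endpoints is δ = arccos(p₁·p₂) ≈ 2.847 rad (163.1°).
Interpolate at f = 1/2 with slerp weights a = sin((1−f)δ)/sin δ ≈ 3.405, b = sin(fδ)/sin δ ≈ 3.405.
p = a·p₁ + b·p₂ ≈ (-0.431, 0.474, 0.768); φ = arcsin(p_z) ≈ 50.15°, λ = atan2(p_y, p_x) ≈ 132.26°.

≈ (50°N, 132°E)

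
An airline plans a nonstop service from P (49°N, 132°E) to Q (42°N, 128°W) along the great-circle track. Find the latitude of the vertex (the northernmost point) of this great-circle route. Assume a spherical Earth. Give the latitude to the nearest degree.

≈ 58°N

The great circle lies in the plane with unit normal n̂ = (p₁ × p₂)/|p₁ × p₂|.
Here n̂_z ≈ +0.529; the vertex latitude is φ_max = arccos|n̂_z| ≈ 58.1°.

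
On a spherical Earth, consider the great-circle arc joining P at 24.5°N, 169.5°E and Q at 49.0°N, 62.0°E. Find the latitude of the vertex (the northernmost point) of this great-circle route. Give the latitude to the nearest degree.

≈ 55°N

The great circle lies in the plane with unit normal n̂ = (p₁ × p₂)/|p₁ × p₂|.
Here n̂_z ≈ -0.574; the vertex latitude is φ_max = arccos|n̂_z| ≈ 54.9°.
Check via Clairaut: cos φ_max = |cos φ₁| · sin C = cos(24.5°)·sin(39.1°) ≈ 0.574, again giving ≈ 54.9°.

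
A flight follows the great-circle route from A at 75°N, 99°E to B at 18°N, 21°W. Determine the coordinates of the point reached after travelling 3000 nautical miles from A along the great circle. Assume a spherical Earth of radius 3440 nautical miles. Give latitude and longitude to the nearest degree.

≈ 47°N, 11°W

The haversine formula gives a central angle δ ≈ 1.394 rad (79.9°) between the endpoints. The total great-circle distance is δ·R ≈ 1.394 × 3440 ≈ 4797 nmi, so the target fraction is f = 3000/4797 ≈ 0.625.
Interpolate at f ≈ 0.625 with slerp weights a = sin((1−f)δ)/sin δ ≈ 0.507, b = sin(fδ)/sin δ ≈ 0.778.
p = a·p₁ + b·p₂ ≈ (0.670, -0.136, 0.730); φ = arcsin(p_z) ≈ 46.88°, λ = atan2(p_y, p_x) ≈ -11.43°.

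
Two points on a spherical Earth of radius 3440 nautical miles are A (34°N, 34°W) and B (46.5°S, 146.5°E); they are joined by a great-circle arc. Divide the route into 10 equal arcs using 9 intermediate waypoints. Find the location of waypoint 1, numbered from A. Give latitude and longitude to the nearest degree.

≈ (17°N, 34°W)

From cos δ = sin φ₁ sin φ₂ + cos φ₁ cos φ₂ cos Δλ, the central angle is δ ≈ 2.923 rad (167.5°).
Interpolate at f = 1/10 with slerp weights a = sin((1−f)δ)/sin δ ≈ 2.257, b = sin(fδ)/sin δ ≈ 1.331.
p = a·p₁ + b·p₂ ≈ (0.787, -0.541, 0.297); φ = arcsin(p_z) ≈ 17.26°, λ = atan2(p_y, p_x) ≈ -34.48°.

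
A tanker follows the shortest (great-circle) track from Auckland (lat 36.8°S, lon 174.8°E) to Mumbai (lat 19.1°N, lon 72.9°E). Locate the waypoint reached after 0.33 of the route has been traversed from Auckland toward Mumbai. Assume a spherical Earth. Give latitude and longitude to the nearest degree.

≈ lat 24°S, lon 135°E

Convert each endpoint to a unit vector on the sphere (x = cos φ cos λ, y = cos φ sin λ, z = sin φ).
The central angle between the endpoints is δ = arccos(p₁·p₂) ≈ 1.931 rad (110.6°).
Interpolate at f = 0.33 with slerp weights a = sin((1−f)δ)/sin δ ≈ 1.028, b = sin(fδ)/sin δ ≈ 0.636.
p = a·p₁ + b·p₂ ≈ (-0.643, 0.649, -0.408); φ = arcsin(p_z) ≈ -24.05°, λ = atan2(p_y, p_x) ≈ 134.75°.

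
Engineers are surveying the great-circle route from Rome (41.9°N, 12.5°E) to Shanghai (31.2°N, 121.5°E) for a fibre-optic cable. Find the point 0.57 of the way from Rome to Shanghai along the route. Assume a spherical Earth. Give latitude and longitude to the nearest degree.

From cos δ = sin φ₁ sin φ₂ + cos φ₁ cos φ₂ cos Δλ, the central angle is δ ≈ 1.432 rad (82.0°).
Interpolate at f = 0.57 with slerp weights a = sin((1−f)δ)/sin δ ≈ 0.583, b = sin(fδ)/sin δ ≈ 0.736.
p = a·p₁ + b·p₂ ≈ (0.095, 0.630, 0.770); φ = arcsin(p_z) ≈ 50.39°, λ = atan2(p_y, p_x) ≈ 81.43°.

≈ 50°N, 81°E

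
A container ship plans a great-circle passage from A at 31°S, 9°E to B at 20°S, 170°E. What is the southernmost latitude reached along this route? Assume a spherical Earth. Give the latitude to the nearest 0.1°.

≈ 71.1°S

The great circle lies in the plane with unit normal n̂ = (p₁ × p₂)/|p₁ × p₂|.
Here n̂_z ≈ +0.323; the vertex latitude is φ_max = arccos|n̂_z| ≈ 71.1°.
Check via Clairaut: cos φ_max = |cos φ₁| · sin C = cos(31.0°)·sin(157.8°) ≈ 0.323, again giving ≈ 71.1°.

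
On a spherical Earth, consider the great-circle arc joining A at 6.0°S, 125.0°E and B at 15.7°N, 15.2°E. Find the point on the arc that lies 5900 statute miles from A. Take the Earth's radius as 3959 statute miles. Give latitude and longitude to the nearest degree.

Write both endpoints as unit vectors p₁, p₂ with components (cos φ cos λ, cos φ sin λ, sin φ).
The central angle between the endpoints is δ = arccos(p₁·p₂) ≈ 1.931 rad (110.6°). The total great-circle distance is δ·R ≈ 1.931 × 3959 ≈ 7645 mi, so the target fraction is f = 5900/7645 ≈ 0.772.
Interpolate at f ≈ 0.772 with slerp weights a = sin((1−f)δ)/sin δ ≈ 0.456, b = sin(fδ)/sin δ ≈ 1.065.
p = a·p₁ + b·p₂ ≈ (0.729, 0.640, 0.241); φ = arcsin(p_z) ≈ 13.92°, λ = atan2(p_y, p_x) ≈ 41.28°.

≈ 14°N, 41°E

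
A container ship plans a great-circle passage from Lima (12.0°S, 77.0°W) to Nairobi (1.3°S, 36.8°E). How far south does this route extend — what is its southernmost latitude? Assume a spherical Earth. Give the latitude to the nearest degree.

The great circle lies in the plane with unit normal n̂ = (p₁ × p₂)/|p₁ × p₂|.
Here n̂_z ≈ +0.972; the vertex latitude is φ_max = arccos|n̂_z| ≈ 13.7°.
Check via Clairaut: cos φ_max = |cos φ₁| · sin C = cos(12.0°)·sin(96.6°) ≈ 0.972, again giving ≈ 13.7°.

≈ 14°S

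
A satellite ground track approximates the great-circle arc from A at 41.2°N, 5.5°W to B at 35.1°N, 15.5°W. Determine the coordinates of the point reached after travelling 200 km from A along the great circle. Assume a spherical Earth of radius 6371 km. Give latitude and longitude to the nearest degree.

Convert each endpoint to a unit vector on the sphere (x = cos φ cos λ, y = cos φ sin λ, z = sin φ).
The central angle between the endpoints is δ = arccos(p₁·p₂) ≈ 0.174 rad (9.9°). The total great-circle distance is δ·R ≈ 0.174 × 6371 ≈ 1105 km, so the target fraction is f = 200/1105 ≈ 0.181.
Interpolate at f ≈ 0.181 with slerp weights a = sin((1−f)δ)/sin δ ≈ 0.820, b = sin(fδ)/sin δ ≈ 0.182.
p = a·p₁ + b·p₂ ≈ (0.758, -0.099, 0.645); φ = arcsin(p_z) ≈ 40.16°, λ = atan2(p_y, p_x) ≈ -7.44°.

≈ 40°N, 7°W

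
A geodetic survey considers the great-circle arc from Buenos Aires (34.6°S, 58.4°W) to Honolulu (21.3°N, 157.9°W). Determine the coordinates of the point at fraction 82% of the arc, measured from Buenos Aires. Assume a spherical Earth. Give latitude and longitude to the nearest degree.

Write both endpoints as unit vectors p₁, p₂ with components (cos φ cos λ, cos φ sin λ, sin φ).
The central angle between the endpoints is δ = arccos(p₁·p₂) ≈ 1.910 rad (109.4°).
Interpolate at f = 0.82 with slerp weights a = sin((1−f)δ)/sin δ ≈ 0.357, b = sin(fδ)/sin δ ≈ 1.060.
p = a·p₁ + b·p₂ ≈ (-0.761, -0.622, 0.182); φ = arcsin(p_z) ≈ 10.50°, λ = atan2(p_y, p_x) ≈ -140.73°.

≈ 10°N, 141°W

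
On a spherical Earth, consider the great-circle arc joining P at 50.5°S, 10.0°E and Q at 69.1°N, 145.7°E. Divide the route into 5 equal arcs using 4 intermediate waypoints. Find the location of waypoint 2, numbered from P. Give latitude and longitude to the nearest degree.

≈ 5°N, 38°E

Convert each endpoint to a unit vector on the sphere (x = cos φ cos λ, y = cos φ sin λ, z = sin φ).
The central angle between the endpoints is δ = arccos(p₁·p₂) ≈ 2.654 rad (152.0°).
Interpolate at f = 2/5 with slerp weights a = sin((1−f)δ)/sin δ ≈ 2.132, b = sin(fδ)/sin δ ≈ 1.862.
p = a·p₁ + b·p₂ ≈ (0.787, 0.610, 0.094); φ = arcsin(p_z) ≈ 5.40°, λ = atan2(p_y, p_x) ≈ 37.77°.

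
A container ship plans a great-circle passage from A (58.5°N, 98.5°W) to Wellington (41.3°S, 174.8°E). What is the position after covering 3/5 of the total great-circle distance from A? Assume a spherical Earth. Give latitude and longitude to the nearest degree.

The haversine formula gives a central angle δ ≈ 2.141 rad (122.7°) between the endpoints.
Interpolate at f = 3/5 with slerp weights a = sin((1−f)δ)/sin δ ≈ 0.898, b = sin(fδ)/sin δ ≈ 1.140.
p = a·p₁ + b·p₂ ≈ (-0.922, -0.386, 0.013); φ = arcsin(p_z) ≈ 0.75°, λ = atan2(p_y, p_x) ≈ -157.27°.

≈ (1°N, 157°W)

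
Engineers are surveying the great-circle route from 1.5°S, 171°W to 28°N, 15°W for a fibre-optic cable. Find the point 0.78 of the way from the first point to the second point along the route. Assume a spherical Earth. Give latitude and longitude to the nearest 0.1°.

≈ 46.7°N, 48.1°W

Convert each endpoint to a unit vector on the sphere (x = cos φ cos λ, y = cos φ sin λ, z = sin φ).
The central angle between the endpoints is δ = arccos(p₁·p₂) ≈ 2.530 rad (144.9°).
Interpolate at f = 0.78 with slerp weights a = sin((1−f)δ)/sin δ ≈ 0.920, b = sin(fδ)/sin δ ≈ 1.602.
p = a·p₁ + b·p₂ ≈ (0.458, -0.510, 0.728); φ = arcsin(p_z) ≈ 46.72°, λ = atan2(p_y, p_x) ≈ -48.06°.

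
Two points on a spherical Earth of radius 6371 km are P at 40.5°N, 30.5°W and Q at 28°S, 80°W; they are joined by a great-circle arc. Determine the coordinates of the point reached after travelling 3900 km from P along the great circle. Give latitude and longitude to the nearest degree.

≈ 12°N, 54°W

Convert each endpoint to a unit vector on the sphere (x = cos φ cos λ, y = cos φ sin λ, z = sin φ).
The central angle between the endpoints is δ = arccos(p₁·p₂) ≈ 1.439 rad (82.5°). The total great-circle distance is δ·R ≈ 1.439 × 6371 ≈ 9170 km, so the target fraction is f = 3900/9170 ≈ 0.425.
Interpolate at f ≈ 0.425 with slerp weights a = sin((1−f)δ)/sin δ ≈ 0.742, b = sin(fδ)/sin δ ≈ 0.580.
p = a·p₁ + b·p₂ ≈ (0.575, -0.791, 0.210); φ = arcsin(p_z) ≈ 12.12°, λ = atan2(p_y, p_x) ≈ -53.96°.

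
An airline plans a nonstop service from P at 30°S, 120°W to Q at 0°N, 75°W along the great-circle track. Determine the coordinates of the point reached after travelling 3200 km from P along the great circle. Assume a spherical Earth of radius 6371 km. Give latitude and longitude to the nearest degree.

Write both endpoints as unit vectors p₁, p₂ with components (cos φ cos λ, cos φ sin λ, sin φ).
The central angle between the endpoints is δ = arccos(p₁·p₂) ≈ 0.912 rad (52.2°). The total great-circle distance is δ·R ≈ 0.912 × 6371 ≈ 5809 km, so the target fraction is f = 3200/5809 ≈ 0.551.
Interpolate at f ≈ 0.551 with slerp weights a = sin((1−f)δ)/sin δ ≈ 0.504, b = sin(fδ)/sin δ ≈ 0.609.
p = a·p₁ + b·p₂ ≈ (-0.060, -0.966, -0.252); φ = arcsin(p_z) ≈ -14.58°, λ = atan2(p_y, p_x) ≈ -93.58°.

≈ 15°S, 94°W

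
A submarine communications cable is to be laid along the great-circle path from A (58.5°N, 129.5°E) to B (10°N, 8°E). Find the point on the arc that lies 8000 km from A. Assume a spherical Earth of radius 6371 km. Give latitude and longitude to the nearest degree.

Convert each endpoint to a unit vector on the sphere (x = cos φ cos λ, y = cos φ sin λ, z = sin φ).
The central angle between the endpoints is δ = arccos(p₁·p₂) ≈ 1.692 rad (96.9°). The total great-circle distance is δ·R ≈ 1.692 × 6371 ≈ 10779 km, so the target fraction is f = 8000/10779 ≈ 0.742.
Interpolate at f ≈ 0.742 with slerp weights a = sin((1−f)δ)/sin δ ≈ 0.426, b = sin(fδ)/sin δ ≈ 0.958.
p = a·p₁ + b·p₂ ≈ (0.793, 0.303, 0.529); φ = arcsin(p_z) ≈ 31.95°, λ = atan2(p_y, p_x) ≈ 20.91°.

≈ (32°N, 21°E)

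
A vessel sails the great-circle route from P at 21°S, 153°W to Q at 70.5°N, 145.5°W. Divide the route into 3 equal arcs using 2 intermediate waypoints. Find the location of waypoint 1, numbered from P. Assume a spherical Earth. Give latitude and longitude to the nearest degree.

≈ 10°N, 152°W

Write both endpoints as unit vectors p₁, p₂ with components (cos φ cos λ, cos φ sin λ, sin φ).
The central angle between the endpoints is δ = arccos(p₁·p₂) ≈ 1.600 rad (91.7°).
Interpolate at f = 1/3 with slerp weights a = sin((1−f)δ)/sin δ ≈ 0.876, b = sin(fδ)/sin δ ≈ 0.509.
p = a·p₁ + b·p₂ ≈ (-0.868, -0.467, 0.165); φ = arcsin(p_z) ≈ 9.52°, λ = atan2(p_y, p_x) ≈ -151.71°.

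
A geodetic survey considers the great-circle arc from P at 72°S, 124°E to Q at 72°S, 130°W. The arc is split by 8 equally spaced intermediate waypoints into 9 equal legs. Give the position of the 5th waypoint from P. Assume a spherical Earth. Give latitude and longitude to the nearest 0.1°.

≈ 78.8°S, 174.8°W

The haversine formula gives a central angle δ ≈ 0.499 rad (28.6°) between the endpoints.
Interpolate at f = 5/9 with slerp weights a = sin((1−f)δ)/sin δ ≈ 0.460, b = sin(fδ)/sin δ ≈ 0.572.
p = a·p₁ + b·p₂ ≈ (-0.193, -0.018, -0.981); φ = arcsin(p_z) ≈ -78.82°, λ = atan2(p_y, p_x) ≈ -174.78°.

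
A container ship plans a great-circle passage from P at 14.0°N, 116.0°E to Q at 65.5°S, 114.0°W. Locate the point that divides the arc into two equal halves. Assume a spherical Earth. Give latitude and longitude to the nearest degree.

Convert each endpoint to a unit vector on the sphere (x = cos φ cos λ, y = cos φ sin λ, z = sin φ).
The central angle between the endpoints is δ = arccos(p₁·p₂) ≈ 2.070 rad (118.6°).
Interpolate at f = 1/2 with slerp weights a = sin((1−f)δ)/sin δ ≈ 0.979, b = sin(fδ)/sin δ ≈ 0.979.
p = a·p₁ + b·p₂ ≈ (-0.582, 0.483, -0.654); φ = arcsin(p_z) ≈ -40.87°, λ = atan2(p_y, p_x) ≈ 140.29°.

≈ 41°S, 140°E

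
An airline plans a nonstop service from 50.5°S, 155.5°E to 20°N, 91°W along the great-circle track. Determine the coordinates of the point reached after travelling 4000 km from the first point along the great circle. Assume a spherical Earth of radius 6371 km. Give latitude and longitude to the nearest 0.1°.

≈ 40.9°S, 153.7°W

Convert each endpoint to a unit vector on the sphere (x = cos φ cos λ, y = cos φ sin λ, z = sin φ).
The central angle between the endpoints is δ = arccos(p₁·p₂) ≈ 2.097 rad (120.1°). The total great-circle distance is δ·R ≈ 2.097 × 6371 ≈ 13360 km, so the target fraction is f = 4000/13360 ≈ 0.299.
Interpolate at f ≈ 0.299 with slerp weights a = sin((1−f)δ)/sin δ ≈ 1.150, b = sin(fδ)/sin δ ≈ 0.679.
p = a·p₁ + b·p₂ ≈ (-0.677, -0.335, -0.655); φ = arcsin(p_z) ≈ -40.95°, λ = atan2(p_y, p_x) ≈ -153.69°.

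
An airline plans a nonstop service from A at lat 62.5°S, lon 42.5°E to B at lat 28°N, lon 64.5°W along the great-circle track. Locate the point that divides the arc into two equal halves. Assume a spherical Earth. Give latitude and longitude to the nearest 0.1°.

From cos δ = sin φ₁ sin φ₂ + cos φ₁ cos φ₂ cos Δλ, the central angle is δ ≈ 2.136 rad (122.4°).
Interpolate at f = 1/2 with slerp weights a = sin((1−f)δ)/sin δ ≈ 1.038, b = sin(fδ)/sin δ ≈ 1.038.
p = a·p₁ + b·p₂ ≈ (0.748, -0.503, -0.433); φ = arcsin(p_z) ≈ -25.67°, λ = atan2(p_y, p_x) ≈ -33.94°.

≈ lat 25.7°S, lon 33.9°W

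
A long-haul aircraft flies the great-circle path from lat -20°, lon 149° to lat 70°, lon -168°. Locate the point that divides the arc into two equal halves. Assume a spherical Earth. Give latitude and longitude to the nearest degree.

≈ lat 26°, lon 160°

Write both endpoints as unit vectors p₁, p₂ with components (cos φ cos λ, cos φ sin λ, sin φ).
The central angle between the endpoints is δ = arccos(p₁·p₂) ≈ 1.657 rad (95.0°).
Interpolate at f = 1/2 with slerp weights a = sin((1−f)δ)/sin δ ≈ 0.740, b = sin(fδ)/sin δ ≈ 0.740.
p = a·p₁ + b·p₂ ≈ (-0.843, 0.305, 0.442); φ = arcsin(p_z) ≈ 26.24°, λ = atan2(p_y, p_x) ≈ 160.09°.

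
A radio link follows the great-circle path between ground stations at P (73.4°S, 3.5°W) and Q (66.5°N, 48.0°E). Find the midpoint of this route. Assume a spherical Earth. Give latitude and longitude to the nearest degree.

Convert each endpoint to a unit vector on the sphere (x = cos φ cos λ, y = cos φ sin λ, z = sin φ).
The central angle between the endpoints is δ = arccos(p₁·p₂) ≈ 2.511 rad (143.9°).
Interpolate at f = 1/2 with slerp weights a = sin((1−f)δ)/sin δ ≈ 1.613, b = sin(fδ)/sin δ ≈ 1.613.
p = a·p₁ + b·p₂ ≈ (0.891, 0.450, -0.067); φ = arcsin(p_z) ≈ -3.82°, λ = atan2(p_y, p_x) ≈ 26.81°.

≈ (4°S, 27°E)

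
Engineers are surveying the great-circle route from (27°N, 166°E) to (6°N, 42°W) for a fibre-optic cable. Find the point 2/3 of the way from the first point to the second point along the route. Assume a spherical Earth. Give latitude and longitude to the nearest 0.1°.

≈ (39.3°N, 76.8°W)

From cos δ = sin φ₁ sin φ₂ + cos φ₁ cos φ₂ cos Δλ, the central angle is δ ≈ 2.396 rad (137.3°).
Interpolate at f = 2/3 with slerp weights a = sin((1−f)δ)/sin δ ≈ 1.057, b = sin(fδ)/sin δ ≈ 1.474.
p = a·p₁ + b·p₂ ≈ (0.176, -0.753, 0.634); φ = arcsin(p_z) ≈ 39.33°, λ = atan2(p_y, p_x) ≈ -76.85°.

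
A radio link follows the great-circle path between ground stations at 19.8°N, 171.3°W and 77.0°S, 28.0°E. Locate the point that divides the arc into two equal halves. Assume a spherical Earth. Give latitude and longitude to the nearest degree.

Write both endpoints as unit vectors p₁, p₂ with components (cos φ cos λ, cos φ sin λ, sin φ).
The central angle between the endpoints is δ = arccos(p₁·p₂) ≈ 2.129 rad (122.0°).
Interpolate at f = 1/2 with slerp weights a = sin((1−f)δ)/sin δ ≈ 1.031, b = sin(fδ)/sin δ ≈ 1.031.
p = a·p₁ + b·p₂ ≈ (-0.754, -0.038, -0.655); φ = arcsin(p_z) ≈ -40.96°, λ = atan2(p_y, p_x) ≈ -177.13°.

≈ 41°S, 177°W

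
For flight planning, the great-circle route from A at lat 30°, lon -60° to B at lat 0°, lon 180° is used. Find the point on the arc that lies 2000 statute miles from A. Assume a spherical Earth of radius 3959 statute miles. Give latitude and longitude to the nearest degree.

≈ lat 34°, lon -94°

Write both endpoints as unit vectors p₁, p₂ with components (cos φ cos λ, cos φ sin λ, sin φ).
The central angle between the endpoints is δ = arccos(p₁·p₂) ≈ 2.019 rad (115.7°). The total great-circle distance is δ·R ≈ 2.019 × 3959 ≈ 7992 mi, so the target fraction is f = 2000/7992 ≈ 0.250.
Interpolate at f ≈ 0.250 with slerp weights a = sin((1−f)δ)/sin δ ≈ 1.108, b = sin(fδ)/sin δ ≈ 0.537.
p = a·p₁ + b·p₂ ≈ (-0.057, -0.831, 0.554); φ = arcsin(p_z) ≈ 33.63°, λ = atan2(p_y, p_x) ≈ -93.95°.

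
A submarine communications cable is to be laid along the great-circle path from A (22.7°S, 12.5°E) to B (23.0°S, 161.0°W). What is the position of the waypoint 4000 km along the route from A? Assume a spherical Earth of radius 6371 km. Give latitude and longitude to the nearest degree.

≈ (58°S, 3°E)

Write both endpoints as unit vectors p₁, p₂ with components (cos φ cos λ, cos φ sin λ, sin φ).
The central angle between the endpoints is δ = arccos(p₁·p₂) ≈ 2.336 rad (133.9°). The total great-circle distance is δ·R ≈ 2.336 × 6371 ≈ 14885 km, so the target fraction is f = 4000/14885 ≈ 0.269.
Interpolate at f ≈ 0.269 with slerp weights a = sin((1−f)δ)/sin δ ≈ 1.374, b = sin(fδ)/sin δ ≈ 0.815.
p = a·p₁ + b·p₂ ≈ (0.528, 0.030, -0.849); φ = arcsin(p_z) ≈ -58.05°, λ = atan2(p_y, p_x) ≈ 3.27°.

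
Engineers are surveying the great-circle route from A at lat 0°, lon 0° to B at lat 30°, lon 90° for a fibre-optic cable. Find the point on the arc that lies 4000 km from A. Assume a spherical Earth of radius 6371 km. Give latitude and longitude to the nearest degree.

Convert each endpoint to a unit vector on the sphere (x = cos φ cos λ, y = cos φ sin λ, z = sin φ).
The central angle between the endpoints is δ = arccos(p₁·p₂) ≈ 1.571 rad (90.0°). The total great-circle distance is δ·R ≈ 1.571 × 6371 ≈ 10008 km, so the target fraction is f = 4000/10008 ≈ 0.400.
Interpolate at f ≈ 0.400 with slerp weights a = sin((1−f)δ)/sin δ ≈ 0.809, b = sin(fδ)/sin δ ≈ 0.587.
p = a·p₁ + b·p₂ ≈ (0.809, 0.509, 0.294); φ = arcsin(p_z) ≈ 17.08°, λ = atan2(p_y, p_x) ≈ 32.15°.

≈ lat 17°, lon 32°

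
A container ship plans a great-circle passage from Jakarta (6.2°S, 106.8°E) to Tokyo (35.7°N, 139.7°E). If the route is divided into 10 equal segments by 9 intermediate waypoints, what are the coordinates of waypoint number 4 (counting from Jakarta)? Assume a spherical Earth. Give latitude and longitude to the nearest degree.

≈ 11°N, 118°E

Convert each endpoint to a unit vector on the sphere (x = cos φ cos λ, y = cos φ sin λ, z = sin φ).
The central angle between the endpoints is δ = arccos(p₁·p₂) ≈ 0.909 rad (52.1°).
Interpolate at f = 4/10 with slerp weights a = sin((1−f)δ)/sin δ ≈ 0.658, b = sin(fδ)/sin δ ≈ 0.451.
p = a·p₁ + b·p₂ ≈ (-0.468, 0.863, 0.192); φ = arcsin(p_z) ≈ 11.07°, λ = atan2(p_y, p_x) ≈ 118.49°.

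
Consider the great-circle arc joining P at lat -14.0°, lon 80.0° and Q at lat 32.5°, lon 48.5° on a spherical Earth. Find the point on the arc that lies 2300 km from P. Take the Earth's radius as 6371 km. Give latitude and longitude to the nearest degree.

≈ lat 4°, lon 69°

Convert each endpoint to a unit vector on the sphere (x = cos φ cos λ, y = cos φ sin λ, z = sin φ).
The central angle between the endpoints is δ = arccos(p₁·p₂) ≈ 0.967 rad (55.4°). The total great-circle distance is δ·R ≈ 0.967 × 6371 ≈ 6161 km, so the target fraction is f = 2300/6161 ≈ 0.373.
Interpolate at f ≈ 0.373 with slerp weights a = sin((1−f)δ)/sin δ ≈ 0.692, b = sin(fδ)/sin δ ≈ 0.429.
p = a·p₁ + b·p₂ ≈ (0.356, 0.932, 0.063); φ = arcsin(p_z) ≈ 3.62°, λ = atan2(p_y, p_x) ≈ 69.08°.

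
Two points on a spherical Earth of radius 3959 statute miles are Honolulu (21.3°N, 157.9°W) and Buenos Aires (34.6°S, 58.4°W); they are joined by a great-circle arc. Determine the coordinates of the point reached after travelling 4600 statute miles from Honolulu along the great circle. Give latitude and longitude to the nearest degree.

≈ 17°S, 102°W

From cos δ = sin φ₁ sin φ₂ + cos φ₁ cos φ₂ cos Δλ, the central angle is δ ≈ 1.910 rad (109.4°). The total great-circle distance is δ·R ≈ 1.910 × 3959 ≈ 7562 mi, so the target fraction is f = 4600/7562 ≈ 0.608.
Interpolate at f ≈ 0.608 with slerp weights a = sin((1−f)δ)/sin δ ≈ 0.721, b = sin(fδ)/sin δ ≈ 0.973.
p = a·p₁ + b·p₂ ≈ (-0.203, -0.935, -0.290); φ = arcsin(p_z) ≈ -16.89°, λ = atan2(p_y, p_x) ≈ -102.25°.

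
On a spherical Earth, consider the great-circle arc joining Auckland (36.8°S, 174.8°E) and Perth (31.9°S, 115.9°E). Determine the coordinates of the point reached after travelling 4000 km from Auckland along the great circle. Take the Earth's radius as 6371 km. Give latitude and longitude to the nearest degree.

The haversine formula gives a central angle δ ≈ 0.840 rad (48.1°) between the endpoints. The total great-circle distance is δ·R ≈ 0.840 × 6371 ≈ 5350 km, so the target fraction is f = 4000/5350 ≈ 0.748.
Interpolate at f ≈ 0.748 with slerp weights a = sin((1−f)δ)/sin δ ≈ 0.282, b = sin(fδ)/sin δ ≈ 0.789.
p = a·p₁ + b·p₂ ≈ (-0.518, 0.623, -0.586); φ = arcsin(p_z) ≈ -35.89°, λ = atan2(p_y, p_x) ≈ 129.73°.

≈ 36°S, 130°E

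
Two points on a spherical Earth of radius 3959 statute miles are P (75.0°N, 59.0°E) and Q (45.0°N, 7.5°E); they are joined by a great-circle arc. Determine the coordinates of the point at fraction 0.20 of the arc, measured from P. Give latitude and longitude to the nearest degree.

≈ (71°N, 38°E)

Write both endpoints as unit vectors p₁, p₂ with components (cos φ cos λ, cos φ sin λ, sin φ).
The central angle between the endpoints is δ = arccos(p₁·p₂) ≈ 0.649 rad (37.2°).
Interpolate at f = 0.20 with slerp weights a = sin((1−f)δ)/sin δ ≈ 0.821, b = sin(fδ)/sin δ ≈ 0.214.
p = a·p₁ + b·p₂ ≈ (0.260, 0.202, 0.944); φ = arcsin(p_z) ≈ 70.80°, λ = atan2(p_y, p_x) ≈ 37.88°.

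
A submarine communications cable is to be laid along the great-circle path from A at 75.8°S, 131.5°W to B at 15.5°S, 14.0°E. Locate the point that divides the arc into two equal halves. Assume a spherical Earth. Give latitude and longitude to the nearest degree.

≈ 58°S, 4°E

Write both endpoints as unit vectors p₁, p₂ with components (cos φ cos λ, cos φ sin λ, sin φ).
The central angle between the endpoints is δ = arccos(p₁·p₂) ≈ 1.506 rad (86.3°).
Interpolate at f = 1/2 with slerp weights a = sin((1−f)δ)/sin δ ≈ 0.685, b = sin(fδ)/sin δ ≈ 0.685.
p = a·p₁ + b·p₂ ≈ (0.529, 0.034, -0.848); φ = arcsin(p_z) ≈ -57.96°, λ = atan2(p_y, p_x) ≈ 3.66°.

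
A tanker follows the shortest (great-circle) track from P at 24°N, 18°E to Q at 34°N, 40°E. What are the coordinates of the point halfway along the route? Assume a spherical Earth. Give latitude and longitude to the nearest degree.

From cos δ = sin φ₁ sin φ₂ + cos φ₁ cos φ₂ cos Δλ, the central angle is δ ≈ 0.377 rad (21.6°).
Interpolate at f = 1/2 with slerp weights a = sin((1−f)δ)/sin δ ≈ 0.509, b = sin(fδ)/sin δ ≈ 0.509.
p = a·p₁ + b·p₂ ≈ (0.766, 0.415, 0.492); φ = arcsin(p_z) ≈ 29.45°, λ = atan2(p_y, p_x) ≈ 28.46°.

≈ 29°N, 28°E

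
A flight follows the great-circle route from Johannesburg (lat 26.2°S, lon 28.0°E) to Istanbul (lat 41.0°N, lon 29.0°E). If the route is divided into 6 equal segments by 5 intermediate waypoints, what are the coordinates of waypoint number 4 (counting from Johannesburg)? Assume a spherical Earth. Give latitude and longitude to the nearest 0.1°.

Convert each endpoint to a unit vector on the sphere (x = cos φ cos λ, y = cos φ sin λ, z = sin φ).
The central angle between the endpoints is δ = arccos(p₁·p₂) ≈ 1.173 rad (67.2°).
Interpolate at f = 4/6 with slerp weights a = sin((1−f)δ)/sin δ ≈ 0.413, b = sin(fδ)/sin δ ≈ 0.764.
p = a·p₁ + b·p₂ ≈ (0.832, 0.454, 0.319); φ = arcsin(p_z) ≈ 18.60°, λ = atan2(p_y, p_x) ≈ 28.61°.

≈ lat 18.6°N, lon 28.6°E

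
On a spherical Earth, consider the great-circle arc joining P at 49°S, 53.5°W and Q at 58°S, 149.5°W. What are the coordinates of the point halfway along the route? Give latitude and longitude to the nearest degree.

Write both endpoints as unit vectors p₁, p₂ with components (cos φ cos λ, cos φ sin λ, sin φ).
The central angle between the endpoints is δ = arccos(p₁·p₂) ≈ 0.923 rad (52.9°).
Interpolate at f = 1/2 with slerp weights a = sin((1−f)δ)/sin δ ≈ 0.558, b = sin(fδ)/sin δ ≈ 0.558.
p = a·p₁ + b·p₂ ≈ (-0.037, -0.445, -0.895); φ = arcsin(p_z) ≈ -63.50°, λ = atan2(p_y, p_x) ≈ -94.76°.

≈ 64°S, 95°W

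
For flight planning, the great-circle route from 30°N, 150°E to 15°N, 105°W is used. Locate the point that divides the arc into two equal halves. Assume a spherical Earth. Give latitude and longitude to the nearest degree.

Convert each endpoint to a unit vector on the sphere (x = cos φ cos λ, y = cos φ sin λ, z = sin φ).
The central angle between the endpoints is δ = arccos(p₁·p₂) ≈ 1.658 rad (95.0°).
Interpolate at f = 1/2 with slerp weights a = sin((1−f)δ)/sin δ ≈ 0.740, b = sin(fδ)/sin δ ≈ 0.740.
p = a·p₁ + b·p₂ ≈ (-0.740, -0.370, 0.562); φ = arcsin(p_z) ≈ 34.17°, λ = atan2(p_y, p_x) ≈ -153.43°.

≈ 34°N, 153°W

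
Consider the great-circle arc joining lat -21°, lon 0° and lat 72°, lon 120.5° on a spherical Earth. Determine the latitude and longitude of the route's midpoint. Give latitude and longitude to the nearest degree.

≈ lat 36°, lon 19°

Write both endpoints as unit vectors p₁, p₂ with components (cos φ cos λ, cos φ sin λ, sin φ).
The central angle between the endpoints is δ = arccos(p₁·p₂) ≈ 2.080 rad (119.2°).
Interpolate at f = 1/2 with slerp weights a = sin((1−f)δ)/sin δ ≈ 0.987, b = sin(fδ)/sin δ ≈ 0.987.
p = a·p₁ + b·p₂ ≈ (0.767, 0.263, 0.585); φ = arcsin(p_z) ≈ 35.82°, λ = atan2(p_y, p_x) ≈ 18.92°.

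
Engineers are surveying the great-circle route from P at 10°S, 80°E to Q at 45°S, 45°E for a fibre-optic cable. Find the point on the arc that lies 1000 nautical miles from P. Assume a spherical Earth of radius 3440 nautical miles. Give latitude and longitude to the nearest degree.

Write both endpoints as unit vectors p₁, p₂ with components (cos φ cos λ, cos φ sin λ, sin φ).
The central angle between the endpoints is δ = arccos(p₁·p₂) ≈ 0.805 rad (46.1°). The total great-circle distance is δ·R ≈ 0.805 × 3440 ≈ 2769 nmi, so the target fraction is f = 1000/2769 ≈ 0.361.
Interpolate at f ≈ 0.361 with slerp weights a = sin((1−f)δ)/sin δ ≈ 0.682, b = sin(fδ)/sin δ ≈ 0.398.
p = a·p₁ + b·p₂ ≈ (0.316, 0.861, -0.400); φ = arcsin(p_z) ≈ -23.56°, λ = atan2(p_y, p_x) ≈ 69.87°.

≈ 24°S, 70°E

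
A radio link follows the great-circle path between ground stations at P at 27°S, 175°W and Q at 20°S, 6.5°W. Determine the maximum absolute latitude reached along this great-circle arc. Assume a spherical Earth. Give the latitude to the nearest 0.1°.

The great circle lies in the plane with unit normal n̂ = (p₁ × p₂)/|p₁ × p₂|.
Here n̂_z ≈ +0.224; the vertex latitude is φ_max = arccos|n̂_z| ≈ 77.1°.
Check via Clairaut: cos φ_max = |cos φ₁| · sin C = cos(27.0°)·sin(165.5°) ≈ 0.224, again giving ≈ 77.1°.

≈ 77.1°S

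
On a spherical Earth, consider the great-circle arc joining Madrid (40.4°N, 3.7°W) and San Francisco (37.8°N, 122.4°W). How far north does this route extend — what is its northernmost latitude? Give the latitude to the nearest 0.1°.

The great circle lies in the plane with unit normal n̂ = (p₁ × p₂)/|p₁ × p₂|.
Here n̂_z ≈ -0.531; the vertex latitude is φ_max = arccos|n̂_z| ≈ 57.9°.

≈ 57.9°N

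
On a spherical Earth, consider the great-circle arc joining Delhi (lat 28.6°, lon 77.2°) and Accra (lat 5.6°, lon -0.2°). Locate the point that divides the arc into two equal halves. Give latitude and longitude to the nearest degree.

Write both endpoints as unit vectors p₁, p₂ with components (cos φ cos λ, cos φ sin λ, sin φ).
The central angle between the endpoints is δ = arccos(p₁·p₂) ≈ 1.331 rad (76.3°).
Interpolate at f = 1/2 with slerp weights a = sin((1−f)δ)/sin δ ≈ 0.636, b = sin(fδ)/sin δ ≈ 0.636.
p = a·p₁ + b·p₂ ≈ (0.756, 0.542, 0.366); φ = arcsin(p_z) ≈ 21.49°, λ = atan2(p_y, p_x) ≈ 35.63°.

≈ lat 21°, lon 36°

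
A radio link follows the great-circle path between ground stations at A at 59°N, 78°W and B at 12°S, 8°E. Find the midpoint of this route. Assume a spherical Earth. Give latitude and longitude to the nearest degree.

≈ 30°N, 19°W

Convert each endpoint to a unit vector on the sphere (x = cos φ cos λ, y = cos φ sin λ, z = sin φ).
The central angle between the endpoints is δ = arccos(p₁·p₂) ≈ 1.714 rad (98.2°).
Interpolate at f = 1/2 with slerp weights a = sin((1−f)δ)/sin δ ≈ 0.764, b = sin(fδ)/sin δ ≈ 0.764.
p = a·p₁ + b·p₂ ≈ (0.822, -0.281, 0.496); φ = arcsin(p_z) ≈ 29.73°, λ = atan2(p_y, p_x) ≈ -18.87°.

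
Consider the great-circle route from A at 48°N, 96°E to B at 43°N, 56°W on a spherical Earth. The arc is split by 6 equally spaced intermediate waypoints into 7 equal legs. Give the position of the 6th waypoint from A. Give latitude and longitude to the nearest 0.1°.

Convert each endpoint to a unit vector on the sphere (x = cos φ cos λ, y = cos φ sin λ, z = sin φ).
The central angle between the endpoints is δ = arccos(p₁·p₂) ≈ 1.496 rad (85.7°).
Interpolate at f = 6/7 with slerp weights a = sin((1−f)δ)/sin δ ≈ 0.213, b = sin(fδ)/sin δ ≈ 0.961.
p = a·p₁ + b·p₂ ≈ (0.378, -0.441, 0.814); φ = arcsin(p_z) ≈ 54.46°, λ = atan2(p_y, p_x) ≈ -49.40°.

≈ 54.5°N, 49.4°W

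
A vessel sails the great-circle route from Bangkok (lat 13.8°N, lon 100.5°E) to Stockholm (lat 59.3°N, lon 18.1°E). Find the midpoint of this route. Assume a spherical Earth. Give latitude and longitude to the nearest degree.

The haversine formula gives a central angle δ ≈ 1.297 rad (74.3°) between the endpoints.
Interpolate at f = 1/2 with slerp weights a = sin((1−f)δ)/sin δ ≈ 0.627, b = sin(fδ)/sin δ ≈ 0.627.
p = a·p₁ + b·p₂ ≈ (0.193, 0.698, 0.689); φ = arcsin(p_z) ≈ 43.55°, λ = atan2(p_y, p_x) ≈ 74.52°.

≈ lat 44°N, lon 75°E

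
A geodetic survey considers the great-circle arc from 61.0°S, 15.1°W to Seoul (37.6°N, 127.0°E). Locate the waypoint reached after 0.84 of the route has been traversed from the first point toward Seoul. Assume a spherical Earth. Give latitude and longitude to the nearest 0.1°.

From cos δ = sin φ₁ sin φ₂ + cos φ₁ cos φ₂ cos Δλ, the central angle is δ ≈ 2.562 rad (146.8°).
Interpolate at f = 0.84 with slerp weights a = sin((1−f)δ)/sin δ ≈ 0.728, b = sin(fδ)/sin δ ≈ 1.526.
p = a·p₁ + b·p₂ ≈ (-0.387, 0.874, 0.295); φ = arcsin(p_z) ≈ 17.13°, λ = atan2(p_y, p_x) ≈ 113.89°.

≈ 17.1°N, 113.9°E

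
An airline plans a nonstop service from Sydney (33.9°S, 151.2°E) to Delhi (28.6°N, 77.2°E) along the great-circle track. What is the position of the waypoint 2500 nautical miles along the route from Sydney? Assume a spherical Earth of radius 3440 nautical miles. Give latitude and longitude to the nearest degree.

Write both endpoints as unit vectors p₁, p₂ with components (cos φ cos λ, cos φ sin λ, sin φ).
The central angle between the endpoints is δ = arccos(p₁·p₂) ≈ 1.637 rad (93.8°). The total great-circle distance is δ·R ≈ 1.637 × 3440 ≈ 5631 nmi, so the target fraction is f = 2500/5631 ≈ 0.444.
Interpolate at f ≈ 0.444 with slerp weights a = sin((1−f)δ)/sin δ ≈ 0.791, b = sin(fδ)/sin δ ≈ 0.666.
p = a·p₁ + b·p₂ ≈ (-0.446, 0.887, -0.123); φ = arcsin(p_z) ≈ -7.04°, λ = atan2(p_y, p_x) ≈ 116.71°.

≈ 7°S, 117°E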